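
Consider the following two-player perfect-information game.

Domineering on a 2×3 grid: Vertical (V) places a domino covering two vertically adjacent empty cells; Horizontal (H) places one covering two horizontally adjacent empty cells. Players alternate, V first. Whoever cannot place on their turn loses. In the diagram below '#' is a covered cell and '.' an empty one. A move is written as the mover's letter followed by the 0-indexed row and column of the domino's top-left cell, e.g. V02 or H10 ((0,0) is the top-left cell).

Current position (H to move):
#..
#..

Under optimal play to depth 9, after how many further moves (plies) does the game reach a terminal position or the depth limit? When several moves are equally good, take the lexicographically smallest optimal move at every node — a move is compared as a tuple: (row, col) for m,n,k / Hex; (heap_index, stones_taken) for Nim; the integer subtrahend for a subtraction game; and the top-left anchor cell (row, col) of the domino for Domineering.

[#../#..] H move#1: H01:+1/###/#..*, H11:+1/#../###
[###/#..] end (terminal -1, V#2); searched #../#.. to 9

PV length from [#../#..]: 1 ply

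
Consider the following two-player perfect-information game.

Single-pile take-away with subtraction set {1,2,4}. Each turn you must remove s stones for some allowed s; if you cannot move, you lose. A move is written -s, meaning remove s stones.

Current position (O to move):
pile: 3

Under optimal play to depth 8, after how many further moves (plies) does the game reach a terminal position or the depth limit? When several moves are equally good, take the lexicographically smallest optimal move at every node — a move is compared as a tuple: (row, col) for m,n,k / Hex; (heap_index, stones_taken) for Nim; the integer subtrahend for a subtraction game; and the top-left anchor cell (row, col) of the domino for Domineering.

[3] O move#1: -1:-1/2*, -2:-1/1
[2] X move#2: -1:-1/1, -2:+1/0*
[0] end (terminal -1, O#3); searched 3 to 8

PV length from [3]: 2 plies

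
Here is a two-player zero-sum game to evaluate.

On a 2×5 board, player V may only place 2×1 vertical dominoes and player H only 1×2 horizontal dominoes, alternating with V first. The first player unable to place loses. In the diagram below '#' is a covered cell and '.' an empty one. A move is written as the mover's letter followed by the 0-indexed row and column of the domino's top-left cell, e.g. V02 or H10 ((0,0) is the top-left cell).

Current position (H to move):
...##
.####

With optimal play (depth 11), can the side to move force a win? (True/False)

H winning at [...##/.####]: True

[...##/.####] H move#1: H00:+1/##.##/.####*, H01:-1/.####/.####
[##.##/.####] end (terminal -1, V#2); searched ...##/.#### to 11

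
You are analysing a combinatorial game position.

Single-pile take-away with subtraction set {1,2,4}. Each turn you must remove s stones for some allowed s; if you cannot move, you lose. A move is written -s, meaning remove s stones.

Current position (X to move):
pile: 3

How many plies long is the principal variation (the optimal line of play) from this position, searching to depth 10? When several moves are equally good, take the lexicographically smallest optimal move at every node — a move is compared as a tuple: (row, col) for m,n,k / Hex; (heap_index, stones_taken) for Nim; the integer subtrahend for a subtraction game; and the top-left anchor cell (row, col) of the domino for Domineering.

PV length from [3]: 2 plies

[3] X move#1: -1:-1/2*, -2:-1/1
[2] O move#2: -1:-1/1, -2:+1/0*
[0] end (terminal -1, X#3); searched 3 to 10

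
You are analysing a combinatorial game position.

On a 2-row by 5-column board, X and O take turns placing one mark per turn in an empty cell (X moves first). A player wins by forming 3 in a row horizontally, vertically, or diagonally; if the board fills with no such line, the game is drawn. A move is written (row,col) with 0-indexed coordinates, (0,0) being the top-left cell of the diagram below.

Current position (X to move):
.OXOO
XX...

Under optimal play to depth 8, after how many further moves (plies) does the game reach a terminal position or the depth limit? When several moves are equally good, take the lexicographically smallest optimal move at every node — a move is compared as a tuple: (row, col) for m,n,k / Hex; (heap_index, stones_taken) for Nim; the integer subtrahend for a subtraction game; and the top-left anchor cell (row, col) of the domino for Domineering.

PV length from [.OXOO/XX...]: 1 ply

ply 1, X at .OXOO/XX... | (0,0)=+0→XOXOO/XX...; (1,2)=+1→.OXOO/XXX..*; (1,3)=+0→.OXOO/XX.X.; (1,4)=+0→.OXOO/XX..X
ply 2: .OXOO/XXX.. is terminal -1 (O); from .OXOO/XX... depth 8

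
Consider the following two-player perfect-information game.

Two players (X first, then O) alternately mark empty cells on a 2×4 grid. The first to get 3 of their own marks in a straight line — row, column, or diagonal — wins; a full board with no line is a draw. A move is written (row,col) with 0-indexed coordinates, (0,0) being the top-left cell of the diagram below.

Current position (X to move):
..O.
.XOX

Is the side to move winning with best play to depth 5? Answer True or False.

X winning at [..O./.XOX]: False

[..O./.XOX] X move#1: (0,0):+0/X.O./.XOX*, (0,1):+0/.XO./.XOX, (0,3):+0/..OX/.XOX, (1,0):-1/..O./XXOX
[X.O./.XOX] O move#2: (0,1):+0/XOO./.XOX*, (0,3):+0/X.OO/.XOX, (1,0):+0/X.O./OXOX
[XOO./.XOX] X move#3: (0,3):+0/XOOX/.XOX*, (1,0):-1/XOO./XXOX
[XOOX/.XOX] O move#4: (1,0):+0/XOOX/OXOX*
[XOOX/OXOX] end (terminal +0, X#5); searched ..O./.XOX to 5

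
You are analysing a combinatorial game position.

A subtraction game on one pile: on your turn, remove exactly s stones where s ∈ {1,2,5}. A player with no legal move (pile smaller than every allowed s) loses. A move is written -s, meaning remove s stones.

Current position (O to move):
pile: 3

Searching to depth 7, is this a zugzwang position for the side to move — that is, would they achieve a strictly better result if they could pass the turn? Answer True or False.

zugzwang(3, O) = True

p1 O@[3]: -1[2]-1* -2[1]-1
p2 X@[2]: -1[1]-1 -2[0]+1*
p3 O@[0] terminal -1; root [3] d7
if O skipped the turn, X would face:
~ p1 X@[3]: -1[2]-1* -2[1]-1
~ p2 O@[2]: -1[1]-1 -2[0]+1*
~ p3 X@[0] terminal -1; root [3] d7
compare (O): move=-1 vs pass=+1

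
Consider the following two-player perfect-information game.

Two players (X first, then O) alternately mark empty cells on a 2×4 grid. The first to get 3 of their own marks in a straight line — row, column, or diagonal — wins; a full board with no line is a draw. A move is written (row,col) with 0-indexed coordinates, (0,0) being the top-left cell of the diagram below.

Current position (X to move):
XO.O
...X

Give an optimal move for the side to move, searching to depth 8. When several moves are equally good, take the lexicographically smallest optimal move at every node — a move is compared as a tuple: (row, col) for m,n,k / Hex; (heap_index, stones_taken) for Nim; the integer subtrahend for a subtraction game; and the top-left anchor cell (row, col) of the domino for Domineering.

X's best at [XO.O/...X]: (0,2)

ply 1, X at XO.O/...X | (0,2)=+0→XOXO/...X*; (1,0)=-1→XO.O/X..X; (1,1)=-1→XO.O/.X.X; (1,2)=-1→XO.O/..XX
ply 2, O at XOXO/...X | (1,0)=+0→XOXO/O..X*; (1,1)=+0→XOXO/.O.X; (1,2)=+0→XOXO/..OX
ply 3, X at XOXO/O..X | (1,1)=+0→XOXO/OX.X*; (1,2)=+0→XOXO/O.XX
ply 4, O at XOXO/OX.X | (1,2)=+0→XOXO/OXOX*
ply 5: XOXO/OXOX is terminal +0 (X); from XO.O/...X depth 8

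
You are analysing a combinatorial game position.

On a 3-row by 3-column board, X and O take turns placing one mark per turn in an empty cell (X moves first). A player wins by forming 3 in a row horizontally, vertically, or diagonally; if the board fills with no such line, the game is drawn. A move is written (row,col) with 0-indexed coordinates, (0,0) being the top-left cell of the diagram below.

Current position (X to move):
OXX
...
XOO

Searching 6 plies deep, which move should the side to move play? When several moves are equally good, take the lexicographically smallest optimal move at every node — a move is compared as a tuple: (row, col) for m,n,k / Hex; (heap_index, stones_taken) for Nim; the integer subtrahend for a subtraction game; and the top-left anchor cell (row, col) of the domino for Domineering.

ply 1, X at OXX/.../XOO | (1,0)=-1→OXX/X../XOO; (1,1)=+1→OXX/.X./XOO*; (1,2)=-1→OXX/..X/XOO
ply 2: OXX/.X./XOO is terminal -1 (O); from OXX/.../XOO depth 6

X's best at [OXX/.../XOO]: (1,1)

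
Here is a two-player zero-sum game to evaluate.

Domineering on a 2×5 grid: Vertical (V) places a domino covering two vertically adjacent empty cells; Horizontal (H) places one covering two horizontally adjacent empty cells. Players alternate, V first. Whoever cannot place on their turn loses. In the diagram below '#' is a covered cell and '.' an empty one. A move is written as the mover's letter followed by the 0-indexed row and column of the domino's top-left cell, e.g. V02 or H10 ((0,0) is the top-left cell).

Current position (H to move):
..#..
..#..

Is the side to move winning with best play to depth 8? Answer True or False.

H winning at [..#../..#..]: False

p1 H@[..#../..#..]: H00[###../..#..]-1* H03[..###/..#..]-1 H10[..#../###..]-1 H13[..#../..###]-1
p2 V@[###../..#..]: V03[####./..##.]+1* V04[###.#/..#.#]+1
p3 H@[####./..##.]: H10[####./####.]-1*
p4 V@[####./####.]: V04[#####/#####]+1*
p5 H@[#####/#####] terminal -1; root [..#../..#..] d8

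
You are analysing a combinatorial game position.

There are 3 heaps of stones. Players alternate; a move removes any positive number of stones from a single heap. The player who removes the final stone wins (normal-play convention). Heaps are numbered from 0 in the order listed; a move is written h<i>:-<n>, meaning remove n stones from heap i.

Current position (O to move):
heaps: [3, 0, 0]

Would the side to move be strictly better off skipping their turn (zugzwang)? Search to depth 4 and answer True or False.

zugzwang((3,0,0), O) = False

[(3,0,0)] O move#1: h0:-1:-1/(2,0,0), h0:-2:-1/(1,0,0), h0:-3:+1/(0,0,0)*
[(0,0,0)] end (terminal -1, X#2); searched (3,0,0) to 4
if O skipped the turn, X would face:
~ [(3,0,0)] X move#1: h0:-1:-1/(2,0,0), h0:-2:-1/(1,0,0), h0:-3:+1/(0,0,0)*
~ [(0,0,0)] end (terminal -1, O#2); searched (3,0,0) to 4
compare (O): move=+1 vs pass=-1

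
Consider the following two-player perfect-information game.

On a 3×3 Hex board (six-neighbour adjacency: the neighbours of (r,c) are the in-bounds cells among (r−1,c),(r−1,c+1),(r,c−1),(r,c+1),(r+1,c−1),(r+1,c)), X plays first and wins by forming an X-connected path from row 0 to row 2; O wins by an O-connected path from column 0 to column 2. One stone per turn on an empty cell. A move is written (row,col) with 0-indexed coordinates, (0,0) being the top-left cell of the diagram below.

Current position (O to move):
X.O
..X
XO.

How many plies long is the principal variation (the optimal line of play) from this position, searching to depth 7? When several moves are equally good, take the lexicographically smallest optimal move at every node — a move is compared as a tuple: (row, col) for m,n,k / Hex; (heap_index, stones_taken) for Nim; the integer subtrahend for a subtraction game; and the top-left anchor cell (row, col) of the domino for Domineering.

PV length from [X.O/..X/XO.]: 3 plies

ply 1, O at X.O/..X/XO. | (0,1)=-1→XOO/..X/XO.; (1,0)=+1→X.O/O.X/XO.*; (1,1)=-1→X.O/.OX/XO.; (2,2)=-1→X.O/..X/XOO
ply 2, X at X.O/O.X/XO. | (0,1)=-1→XXO/O.X/XO.*; (1,1)=-1→X.O/OXX/XO.; (2,2)=-1→X.O/O.X/XOX
ply 3, O at XXO/O.X/XO. | (1,1)=+1→XXO/OOX/XO.*; (2,2)=-1→XXO/O.X/XOO
ply 4: XXO/OOX/XO. is terminal -1 (X); from X.O/..X/XO. depth 7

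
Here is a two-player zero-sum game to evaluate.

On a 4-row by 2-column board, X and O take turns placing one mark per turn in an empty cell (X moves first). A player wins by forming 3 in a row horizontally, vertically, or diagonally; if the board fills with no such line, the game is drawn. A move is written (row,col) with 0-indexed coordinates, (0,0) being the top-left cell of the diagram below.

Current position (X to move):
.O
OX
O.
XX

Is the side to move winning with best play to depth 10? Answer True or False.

X winning at [.O/OX/O./XX]: True

ply 1, X at .O/OX/O./XX | (0,0)=+0→XO/OX/O./XX; (2,1)=+1→.O/OX/OX/XX*
ply 2: .O/OX/OX/XX is terminal -1 (O); from .O/OX/O./XX depth 10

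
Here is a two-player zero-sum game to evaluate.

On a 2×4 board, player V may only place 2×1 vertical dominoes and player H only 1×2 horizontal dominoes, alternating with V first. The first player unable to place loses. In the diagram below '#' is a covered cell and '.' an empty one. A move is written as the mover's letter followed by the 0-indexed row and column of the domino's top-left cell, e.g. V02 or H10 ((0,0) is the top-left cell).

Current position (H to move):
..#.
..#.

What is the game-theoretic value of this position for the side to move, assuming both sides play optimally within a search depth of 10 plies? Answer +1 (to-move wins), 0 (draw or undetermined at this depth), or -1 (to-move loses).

value(..#./..#., H) = +1

ply 1, H at ..#./..#. | H00=+1→###./..#.*; H10=+1→..#./###.
ply 2, V at ###./..#. | V03=-1→####/..##*
ply 3, H at ####/..## | H10=+1→####/####*
ply 4: ####/#### is terminal -1 (V); from ..#./..#. depth 10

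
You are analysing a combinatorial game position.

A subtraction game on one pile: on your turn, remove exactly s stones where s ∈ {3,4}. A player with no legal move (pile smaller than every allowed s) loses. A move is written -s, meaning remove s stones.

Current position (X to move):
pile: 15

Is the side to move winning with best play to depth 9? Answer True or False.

[15] X move#1: -3:-1/12*, -4:-1/11
[12] O move#2: -3:+1/9*, -4:+1/8
[9] X move#3: -3:-1/6*, -4:-1/5
[6] O move#4: -3:-1/3, -4:+1/2*
[2] end (terminal -1, X#5); searched 15 to 9

X winning at [15]: False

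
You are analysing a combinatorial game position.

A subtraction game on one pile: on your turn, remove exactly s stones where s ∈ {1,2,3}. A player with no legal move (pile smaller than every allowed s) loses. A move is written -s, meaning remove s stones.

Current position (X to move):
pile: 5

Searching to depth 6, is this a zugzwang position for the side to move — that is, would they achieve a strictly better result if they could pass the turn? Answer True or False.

ply 1, X at 5 | -1=+1→4*; -2=-1→3; -3=-1→2
ply 2, O at 4 | -1=-1→3*; -2=-1→2; -3=-1→1
ply 3, X at 3 | -1=-1→2; -2=-1→1; -3=+1→0*
ply 4: 0 is terminal -1 (O); from 5 depth 6
pass branch (O moves first from the same position):
  | ply 1, O at 5 | -1=+1→4*; -2=-1→3; -3=-1→2
  | ply 2, X at 4 | -1=-1→3*; -2=-1→2; -3=-1→1
  | ply 3, O at 3 | -1=-1→2; -2=-1→1; -3=+1→0*
  | ply 4: 0 is terminal -1 (X); from 5 depth 6
X moving scores +1; X passing scores -1

zugzwang(5, X) = False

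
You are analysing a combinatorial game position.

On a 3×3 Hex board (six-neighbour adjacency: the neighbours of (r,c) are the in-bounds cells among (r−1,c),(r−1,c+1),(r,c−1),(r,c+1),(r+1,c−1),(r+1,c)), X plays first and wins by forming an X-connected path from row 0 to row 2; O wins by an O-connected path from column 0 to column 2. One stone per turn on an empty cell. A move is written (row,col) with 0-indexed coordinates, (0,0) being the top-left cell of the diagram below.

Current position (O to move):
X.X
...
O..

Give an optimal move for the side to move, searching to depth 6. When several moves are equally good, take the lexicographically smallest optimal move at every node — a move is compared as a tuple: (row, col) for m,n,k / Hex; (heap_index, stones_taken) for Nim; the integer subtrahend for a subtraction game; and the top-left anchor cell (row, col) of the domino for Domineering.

O's best at [X.X/.../O..]: (1,2)

p1 O@[X.X/.../O..]: (0,1)[XOX/.../O..]-1 (1,0)[X.X/O../O..]-1 (1,1)[X.X/.O./O..]-1 (1,2)[X.X/..O/O..]+1* (2,1)[X.X/.../OO.]+1 (2,2)[X.X/.../O.O]-1
p2 X@[X.X/..O/O..]: (0,1)[XXX/..O/O..]-1* (1,0)[X.X/X.O/O..]-1 (1,1)[X.X/.XO/O..]-1 (2,1)[X.X/..O/OX.]-1 (2,2)[X.X/..O/O.X]-1
p3 O@[XXX/..O/O..]: (1,0)[XXX/O.O/O..]+1* (1,1)[XXX/.OO/O..]+1 (2,1)[XXX/..O/OO.]+1 (2,2)[XXX/..O/O.O]+1
p4 X@[XXX/O.O/O..]: (1,1)[XXX/OXO/O..]-1* (2,1)[XXX/O.O/OX.]-1 (2,2)[XXX/O.O/O.X]-1
p5 O@[XXX/OXO/O..]: (2,1)[XXX/OXO/OO.]+1* (2,2)[XXX/OXO/O.O]-1
p6 X@[XXX/OXO/OO.] terminal -1; root [X.X/.../O..] d6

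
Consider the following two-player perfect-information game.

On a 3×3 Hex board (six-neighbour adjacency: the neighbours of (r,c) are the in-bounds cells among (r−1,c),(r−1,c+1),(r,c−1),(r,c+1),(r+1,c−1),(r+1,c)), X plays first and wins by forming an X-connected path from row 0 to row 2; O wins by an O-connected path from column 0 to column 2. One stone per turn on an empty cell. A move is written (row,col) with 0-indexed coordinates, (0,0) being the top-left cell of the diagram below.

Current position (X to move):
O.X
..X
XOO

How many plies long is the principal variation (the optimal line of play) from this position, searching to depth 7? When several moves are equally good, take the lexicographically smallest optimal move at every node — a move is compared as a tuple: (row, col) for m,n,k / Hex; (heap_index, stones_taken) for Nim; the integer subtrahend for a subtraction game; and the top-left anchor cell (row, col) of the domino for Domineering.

p1 X@[O.X/..X/XOO]: (0,1)[OXX/..X/XOO]+1* (1,0)[O.X/X.X/XOO]+1 (1,1)[O.X/.XX/XOO]+1
p2 O@[OXX/..X/XOO]: (1,0)[OXX/O.X/XOO]-1* (1,1)[OXX/.OX/XOO]-1
p3 X@[OXX/O.X/XOO]: (1,1)[OXX/OXX/XOO]+1*
p4 O@[OXX/OXX/XOO] terminal -1; root [O.X/..X/XOO] d7

PV length from [O.X/..X/XOO]: 3 plies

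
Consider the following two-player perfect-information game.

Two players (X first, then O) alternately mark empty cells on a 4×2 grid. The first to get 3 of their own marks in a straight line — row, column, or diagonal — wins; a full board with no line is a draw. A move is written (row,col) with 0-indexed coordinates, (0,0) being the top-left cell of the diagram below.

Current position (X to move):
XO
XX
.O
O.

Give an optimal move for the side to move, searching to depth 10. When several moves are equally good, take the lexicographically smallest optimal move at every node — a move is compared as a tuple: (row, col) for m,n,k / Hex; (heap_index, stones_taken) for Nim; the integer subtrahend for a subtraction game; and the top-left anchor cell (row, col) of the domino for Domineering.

X's best at [XO/XX/.O/O.]: (2,0)

p1 X@[XO/XX/.O/O.]: (2,0)[XO/XX/XO/O.]+1* (3,1)[XO/XX/.O/OX]+0
p2 O@[XO/XX/XO/O.] terminal -1; root [XO/XX/.O/O.] d10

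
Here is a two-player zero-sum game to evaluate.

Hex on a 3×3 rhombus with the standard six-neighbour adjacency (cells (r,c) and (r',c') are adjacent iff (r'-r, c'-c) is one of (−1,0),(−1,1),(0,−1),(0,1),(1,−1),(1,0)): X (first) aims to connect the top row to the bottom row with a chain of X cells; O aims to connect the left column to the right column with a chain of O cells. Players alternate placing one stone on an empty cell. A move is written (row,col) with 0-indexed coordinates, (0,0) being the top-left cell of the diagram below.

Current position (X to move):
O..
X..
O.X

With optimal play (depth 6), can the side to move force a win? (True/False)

p1 X@[O../X../O.X]: (0,1)[OX./X../O.X]-1 (0,2)[O.X/X../O.X]-1 (1,1)[O../XX./O.X]+1* (1,2)[O../X.X/O.X]-1 (2,1)[O../X../OXX]-1
p2 O@[O../XX./O.X]: (0,1)[OO./XX./O.X]-1* (0,2)[O.O/XX./O.X]-1 (1,2)[O../XXO/O.X]-1 (2,1)[O../XX./OOX]-1
p3 X@[OO./XX./O.X]: (0,2)[OOX/XX./O.X]+1* (1,2)[OO./XXX/O.X]-1 (2,1)[OO./XX./OXX]-1
p4 O@[OOX/XX./O.X]: (1,2)[OOX/XXO/O.X]-1* (2,1)[OOX/XX./OOX]-1
p5 X@[OOX/XXO/O.X]: (2,1)[OOX/XXO/OXX]+1*
p6 O@[OOX/XXO/OXX] terminal -1; root [O../X../O.X] d6

X winning at [O../X../O.X]: True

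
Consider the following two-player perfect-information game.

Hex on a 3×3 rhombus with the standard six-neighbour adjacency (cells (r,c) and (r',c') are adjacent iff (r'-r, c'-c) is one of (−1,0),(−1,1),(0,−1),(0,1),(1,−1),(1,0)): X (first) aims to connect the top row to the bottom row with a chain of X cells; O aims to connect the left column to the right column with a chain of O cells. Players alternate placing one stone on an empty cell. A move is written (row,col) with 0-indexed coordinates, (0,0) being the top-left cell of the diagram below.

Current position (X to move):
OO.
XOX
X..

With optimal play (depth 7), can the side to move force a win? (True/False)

X winning at [OO./XOX/X..]: True

[OO./XOX/X..] X move#1: (0,2):+1/OOX/XOX/X..*, (2,1):-1/OO./XOX/XX., (2,2):-1/OO./XOX/X.X
[OOX/XOX/X..] O move#2: (2,1):-1/OOX/XOX/XO.*, (2,2):-1/OOX/XOX/X.O
[OOX/XOX/XO.] X move#3: (2,2):+1/OOX/XOX/XOX*
[OOX/XOX/XOX] end (terminal -1, O#4); searched OO./XOX/X.. to 7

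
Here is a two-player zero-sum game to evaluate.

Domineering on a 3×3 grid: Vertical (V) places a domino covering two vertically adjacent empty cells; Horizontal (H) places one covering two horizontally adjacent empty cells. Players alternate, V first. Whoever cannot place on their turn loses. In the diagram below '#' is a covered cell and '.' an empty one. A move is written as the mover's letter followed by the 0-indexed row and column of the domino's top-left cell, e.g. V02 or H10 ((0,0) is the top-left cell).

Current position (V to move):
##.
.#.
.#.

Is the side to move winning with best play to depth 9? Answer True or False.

V winning at [##./.#./.#.]: True

p1 V@[##./.#./.#.]: V02[###/.##/.#.]+1* V10[##./##./##.]+1 V12[##./.##/.##]+1
p2 H@[###/.##/.#.] terminal -1; root [##./.#./.#.] d9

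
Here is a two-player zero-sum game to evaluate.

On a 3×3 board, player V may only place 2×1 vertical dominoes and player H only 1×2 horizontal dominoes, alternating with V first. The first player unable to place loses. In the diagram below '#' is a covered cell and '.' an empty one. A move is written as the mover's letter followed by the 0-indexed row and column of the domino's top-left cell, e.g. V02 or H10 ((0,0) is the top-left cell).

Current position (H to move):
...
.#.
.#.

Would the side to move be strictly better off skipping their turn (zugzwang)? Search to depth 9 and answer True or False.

p1 H@[.../.#./.#.]: H00[##./.#./.#.]-1* H01[.##/.#./.#.]-1
p2 V@[##./.#./.#.]: V02[###/.##/.#.]+1* V10[##./##./##.]+1 V12[##./.##/.##]+1
p3 H@[###/.##/.#.] terminal -1; root [.../.#./.#.] d9
suppose H passes — search the same position with V to move:
pass> p1 V@[.../.#./.#.]: V00[#../##./.#.]+1* V02[..#/.##/.#.]+1 V10[.../##./##.]+1 V12[.../.##/.##]+1
pass> p2 H@[#../##./.#.]: H01[###/##./.#.]-1*
pass> p3 V@[###/##./.#.]: V12[###/###/.##]+1*
pass> p4 H@[###/###/.##] terminal -1; root [.../.#./.#.] d9
for H: play -1, pass -1

zugzwang(.../.#./.#., H) = False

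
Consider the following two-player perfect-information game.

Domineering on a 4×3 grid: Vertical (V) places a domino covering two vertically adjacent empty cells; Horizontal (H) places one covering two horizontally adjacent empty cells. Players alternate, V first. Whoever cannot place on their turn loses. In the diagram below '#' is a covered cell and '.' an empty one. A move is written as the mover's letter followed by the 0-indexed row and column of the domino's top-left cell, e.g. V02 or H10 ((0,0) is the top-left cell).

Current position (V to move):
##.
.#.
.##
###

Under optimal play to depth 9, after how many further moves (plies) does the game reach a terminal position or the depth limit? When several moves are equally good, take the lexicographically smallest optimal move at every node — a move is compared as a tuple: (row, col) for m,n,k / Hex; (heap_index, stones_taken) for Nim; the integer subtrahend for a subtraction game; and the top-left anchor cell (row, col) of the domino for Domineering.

PV length from [##./.#./.##/###]: 1 ply

p1 V@[##./.#./.##/###]: V02[###/.##/.##/###]+1* V10[##./##./###/###]+1
p2 H@[###/.##/.##/###] terminal -1; root [##./.#./.##/###] d9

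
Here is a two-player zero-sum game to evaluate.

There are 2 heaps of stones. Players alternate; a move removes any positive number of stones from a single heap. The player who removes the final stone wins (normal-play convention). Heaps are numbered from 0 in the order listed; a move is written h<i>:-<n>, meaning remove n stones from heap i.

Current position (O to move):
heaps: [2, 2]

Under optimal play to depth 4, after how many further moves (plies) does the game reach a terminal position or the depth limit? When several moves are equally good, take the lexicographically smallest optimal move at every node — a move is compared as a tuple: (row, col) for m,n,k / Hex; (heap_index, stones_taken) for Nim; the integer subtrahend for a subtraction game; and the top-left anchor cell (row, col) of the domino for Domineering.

ply 1, O at (2,2) | h0:-1=-1→(1,2)*; h0:-2=-1→(0,2); h1:-1=-1→(2,1); h1:-2=-1→(2,0)
ply 2, X at (1,2) | h0:-1=-1→(0,2); h1:-1=+1→(1,1)*; h1:-2=-1→(1,0)
ply 3, O at (1,1) | h0:-1=-1→(0,1)*; h1:-1=-1→(1,0)
ply 4, X at (0,1) | h1:-1=+1→(0,0)*
ply 5: (0,0) is terminal -1 (O); from (2,2) depth 4

PV length from [(2,2)]: 4 plies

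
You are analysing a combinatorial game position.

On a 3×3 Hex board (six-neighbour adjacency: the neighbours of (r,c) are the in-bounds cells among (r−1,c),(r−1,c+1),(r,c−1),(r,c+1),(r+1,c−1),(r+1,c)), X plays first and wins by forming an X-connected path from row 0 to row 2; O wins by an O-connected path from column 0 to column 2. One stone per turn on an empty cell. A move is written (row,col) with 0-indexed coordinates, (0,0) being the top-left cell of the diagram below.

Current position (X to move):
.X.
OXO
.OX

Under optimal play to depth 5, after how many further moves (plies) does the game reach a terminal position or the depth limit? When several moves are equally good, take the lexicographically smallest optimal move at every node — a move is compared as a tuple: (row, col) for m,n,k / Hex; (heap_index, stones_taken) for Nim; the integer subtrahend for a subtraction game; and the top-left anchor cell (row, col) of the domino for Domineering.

ply 1, X at .X./OXO/.OX | (0,0)=-1→XX./OXO/.OX; (0,2)=-1→.XX/OXO/.OX; (2,0)=+1→.X./OXO/XOX*
ply 2: .X./OXO/XOX is terminal -1 (O); from .X./OXO/.OX depth 5

PV length from [.X./OXO/.OX]: 1 ply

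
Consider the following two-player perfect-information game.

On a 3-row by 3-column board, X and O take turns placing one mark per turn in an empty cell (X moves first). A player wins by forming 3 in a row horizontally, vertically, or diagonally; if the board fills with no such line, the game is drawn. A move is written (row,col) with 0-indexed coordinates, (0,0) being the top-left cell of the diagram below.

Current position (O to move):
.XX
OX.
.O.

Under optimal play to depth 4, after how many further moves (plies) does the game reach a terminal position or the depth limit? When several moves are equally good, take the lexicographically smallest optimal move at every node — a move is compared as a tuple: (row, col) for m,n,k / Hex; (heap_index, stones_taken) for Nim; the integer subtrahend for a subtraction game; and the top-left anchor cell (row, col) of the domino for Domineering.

PV length from [.XX/OX./.O.]: 2 plies

[.XX/OX./.O.] O move#1: (0,0):-1/OXX/OX./.O.*, (1,2):-1/.XX/OXO/.O., (2,0):-1/.XX/OX./OO., (2,2):-1/.XX/OX./.OO
[OXX/OX./.O.] X move#2: (1,2):-1/OXX/OXX/.O., (2,0):+1/OXX/OX./XO.*, (2,2):-1/OXX/OX./.OX
[OXX/OX./XO.] end (terminal -1, O#3); searched .XX/OX./.O. to 4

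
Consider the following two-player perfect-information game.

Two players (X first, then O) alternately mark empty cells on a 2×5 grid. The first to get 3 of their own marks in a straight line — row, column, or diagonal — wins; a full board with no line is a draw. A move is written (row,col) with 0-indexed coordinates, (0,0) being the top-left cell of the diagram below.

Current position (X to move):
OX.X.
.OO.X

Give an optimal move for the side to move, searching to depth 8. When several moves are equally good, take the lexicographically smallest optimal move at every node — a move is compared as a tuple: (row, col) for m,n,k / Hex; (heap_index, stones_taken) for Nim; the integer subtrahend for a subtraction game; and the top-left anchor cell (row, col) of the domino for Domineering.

X's best at [OX.X./.OO.X]: (0,2)

[OX.X./.OO.X] X move#1: (0,2):+1/OXXX./.OO.X*, (0,4):-1/OX.XX/.OO.X, (1,0):-1/OX.X./XOO.X, (1,3):-1/OX.X./.OOXX
[OXXX./.OO.X] end (terminal -1, O#2); searched OX.X./.OO.X to 8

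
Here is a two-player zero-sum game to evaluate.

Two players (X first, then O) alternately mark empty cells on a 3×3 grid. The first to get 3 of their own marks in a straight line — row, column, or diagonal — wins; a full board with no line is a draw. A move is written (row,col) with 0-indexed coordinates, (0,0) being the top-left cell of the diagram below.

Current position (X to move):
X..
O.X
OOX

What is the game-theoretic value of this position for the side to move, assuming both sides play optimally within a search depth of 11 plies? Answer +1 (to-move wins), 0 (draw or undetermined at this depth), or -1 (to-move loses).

[X../O.X/OOX] X move#1: (0,1):+1/XX./O.X/OOX*, (0,2):+1/X.X/O.X/OOX, (1,1):+1/X../OXX/OOX
[XX./O.X/OOX] O move#2: (0,2):-1/XXO/O.X/OOX*, (1,1):-1/XX./OOX/OOX
[XXO/O.X/OOX] X move#3: (1,1):+1/XXO/OXX/OOX*
[XXO/OXX/OOX] end (terminal -1, O#4); searched X../O.X/OOX to 11

value(X../O.X/OOX, X) = +1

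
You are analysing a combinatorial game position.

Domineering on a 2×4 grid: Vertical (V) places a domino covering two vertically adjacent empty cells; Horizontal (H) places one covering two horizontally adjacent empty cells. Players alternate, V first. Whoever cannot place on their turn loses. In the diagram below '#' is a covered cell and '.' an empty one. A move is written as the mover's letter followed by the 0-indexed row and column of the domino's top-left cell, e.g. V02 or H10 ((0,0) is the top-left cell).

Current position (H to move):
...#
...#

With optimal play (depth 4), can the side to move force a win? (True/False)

p1 H@[...#/...#]: H00[##.#/...#]+1* H01[.###/...#]+1 H10[...#/##.#]+1 H11[...#/.###]+1
p2 V@[##.#/...#]: V02[####/..##]-1*
p3 H@[####/..##]: H10[####/####]+1*
p4 V@[####/####] terminal -1; root [...#/...#] d4

H winning at [...#/...#]: True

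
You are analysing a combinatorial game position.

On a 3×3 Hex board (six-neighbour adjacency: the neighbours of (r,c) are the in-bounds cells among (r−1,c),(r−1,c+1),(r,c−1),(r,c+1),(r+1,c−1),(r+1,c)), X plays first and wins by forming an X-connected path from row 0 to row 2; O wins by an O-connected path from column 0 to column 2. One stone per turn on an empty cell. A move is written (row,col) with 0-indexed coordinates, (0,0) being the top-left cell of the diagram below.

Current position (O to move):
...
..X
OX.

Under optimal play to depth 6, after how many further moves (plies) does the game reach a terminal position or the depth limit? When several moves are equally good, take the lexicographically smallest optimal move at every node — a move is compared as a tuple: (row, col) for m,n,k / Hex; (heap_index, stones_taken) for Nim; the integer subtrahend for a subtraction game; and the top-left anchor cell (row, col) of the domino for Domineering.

p1 O@[.../..X/OX.]: (0,0)[O../..X/OX.]-1 (0,1)[.O./..X/OX.]-1 (0,2)[..O/..X/OX.]+1* (1,0)[.../O.X/OX.]-1 (1,1)[.../.OX/OX.]-1 (2,2)[.../..X/OXO]-1
p2 X@[..O/..X/OX.]: (0,0)[X.O/..X/OX.]-1* (0,1)[.XO/..X/OX.]-1 (1,0)[..O/X.X/OX.]-1 (1,1)[..O/.XX/OX.]-1 (2,2)[..O/..X/OXX]-1
p3 O@[X.O/..X/OX.]: (0,1)[XOO/..X/OX.]+1* (1,0)[X.O/O.X/OX.]+1 (1,1)[X.O/.OX/OX.]+1 (2,2)[X.O/..X/OXO]-1
p4 X@[XOO/..X/OX.]: (1,0)[XOO/X.X/OX.]-1* (1,1)[XOO/.XX/OX.]-1 (2,2)[XOO/..X/OXX]-1
p5 O@[XOO/X.X/OX.]: (1,1)[XOO/XOX/OX.]+1* (2,2)[XOO/X.X/OXO]-1
p6 X@[XOO/XOX/OX.] terminal -1; root [.../..X/OX.] d6

PV length from [.../..X/OX.]: 5 plies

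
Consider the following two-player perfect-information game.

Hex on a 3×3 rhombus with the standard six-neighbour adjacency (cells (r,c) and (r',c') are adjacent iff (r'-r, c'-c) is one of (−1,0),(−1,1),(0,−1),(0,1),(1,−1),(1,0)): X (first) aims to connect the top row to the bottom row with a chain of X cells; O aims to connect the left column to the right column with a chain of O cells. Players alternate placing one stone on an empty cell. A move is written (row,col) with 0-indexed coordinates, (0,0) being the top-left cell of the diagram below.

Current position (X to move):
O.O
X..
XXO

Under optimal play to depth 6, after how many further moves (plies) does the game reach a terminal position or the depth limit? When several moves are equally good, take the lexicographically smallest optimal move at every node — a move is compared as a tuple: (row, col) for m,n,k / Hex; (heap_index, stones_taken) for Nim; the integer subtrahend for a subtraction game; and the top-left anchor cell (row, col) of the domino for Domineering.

p1 X@[O.O/X../XXO]: (0,1)[OXO/X../XXO]+1* (1,1)[O.O/XX./XXO]-1 (1,2)[O.O/X.X/XXO]-1
p2 O@[OXO/X../XXO] terminal -1; root [O.O/X../XXO] d6

PV length from [O.O/X../XXO]: 1 ply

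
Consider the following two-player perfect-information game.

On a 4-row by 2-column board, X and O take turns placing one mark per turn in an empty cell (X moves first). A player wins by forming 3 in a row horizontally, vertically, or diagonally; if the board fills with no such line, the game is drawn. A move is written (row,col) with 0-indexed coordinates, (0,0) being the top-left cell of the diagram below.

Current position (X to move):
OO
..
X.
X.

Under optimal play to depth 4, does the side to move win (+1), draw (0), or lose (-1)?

value(OO/../X./X., X) = +1

p1 X@[OO/../X./X.]: (1,0)[OO/X./X./X.]+1* (1,1)[OO/.X/X./X.]+0 (2,1)[OO/../XX/X.]+0 (3,1)[OO/../X./XX]+0
p2 O@[OO/X./X./X.] terminal -1; root [OO/../X./X.] d4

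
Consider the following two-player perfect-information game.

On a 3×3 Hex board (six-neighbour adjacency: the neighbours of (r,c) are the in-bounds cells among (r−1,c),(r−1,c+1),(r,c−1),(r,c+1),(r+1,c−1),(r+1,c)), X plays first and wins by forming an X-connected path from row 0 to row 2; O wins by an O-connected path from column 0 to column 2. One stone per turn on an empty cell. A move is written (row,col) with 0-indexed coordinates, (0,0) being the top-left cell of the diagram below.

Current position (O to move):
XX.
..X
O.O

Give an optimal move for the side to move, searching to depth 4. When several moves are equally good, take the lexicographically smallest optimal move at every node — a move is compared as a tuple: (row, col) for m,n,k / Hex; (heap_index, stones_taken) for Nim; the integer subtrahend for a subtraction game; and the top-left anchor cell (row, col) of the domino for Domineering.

ply 1, O at XX./..X/O.O | (0,2)=+1→XXO/..X/O.O*; (1,0)=-1→XX./O.X/O.O; (1,1)=+1→XX./.OX/O.O; (2,1)=+1→XX./..X/OOO
ply 2, X at XXO/..X/O.O | (1,0)=-1→XXO/X.X/O.O*; (1,1)=-1→XXO/.XX/O.O; (2,1)=-1→XXO/..X/OXO
ply 3, O at XXO/X.X/O.O | (1,1)=+1→XXO/XOX/O.O*; (2,1)=+1→XXO/X.X/OOO
ply 4: XXO/XOX/O.O is terminal -1 (X); from XX./..X/O.O depth 4

O's best at [XX./..X/O.O]: (0,2)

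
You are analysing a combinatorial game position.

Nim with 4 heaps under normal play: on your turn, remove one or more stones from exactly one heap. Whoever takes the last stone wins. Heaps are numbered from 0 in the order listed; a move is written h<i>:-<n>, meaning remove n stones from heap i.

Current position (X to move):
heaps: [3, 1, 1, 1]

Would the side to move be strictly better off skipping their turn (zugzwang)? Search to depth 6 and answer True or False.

zugzwang((3,1,1,1), X) = False

p1 X@[(3,1,1,1)]: h0:-1[(2,1,1,1)]-1 h0:-2[(1,1,1,1)]+1* h0:-3[(0,1,1,1)]-1 h1:-1[(3,0,1,1)]-1 h2:-1[(3,1,0,1)]-1 h3:-1[(3,1,1,0)]-1
p2 O@[(1,1,1,1)]: h0:-1[(0,1,1,1)]-1* h1:-1[(1,0,1,1)]-1 h2:-1[(1,1,0,1)]-1 h3:-1[(1,1,1,0)]-1
p3 X@[(0,1,1,1)]: h1:-1[(0,0,1,1)]+1* h2:-1[(0,1,0,1)]+1 h3:-1[(0,1,1,0)]+1
p4 O@[(0,0,1,1)]: h2:-1[(0,0,0,1)]-1* h3:-1[(0,0,1,0)]-1
p5 X@[(0,0,0,1)]: h3:-1[(0,0,0,0)]+1*
p6 O@[(0,0,0,0)] terminal -1; root [(3,1,1,1)] d6
suppose X passes — search the same position with O to move:
pass> p1 O@[(3,1,1,1)]: h0:-1[(2,1,1,1)]-1 h0:-2[(1,1,1,1)]+1* h0:-3[(0,1,1,1)]-1 h1:-1[(3,0,1,1)]-1 h2:-1[(3,1,0,1)]-1 h3:-1[(3,1,1,0)]-1
pass> p2 X@[(1,1,1,1)]: h0:-1[(0,1,1,1)]-1* h1:-1[(1,0,1,1)]-1 h2:-1[(1,1,0,1)]-1 h3:-1[(1,1,1,0)]-1
pass> p3 O@[(0,1,1,1)]: h1:-1[(0,0,1,1)]+1* h2:-1[(0,1,0,1)]+1 h3:-1[(0,1,1,0)]+1
pass> p4 X@[(0,0,1,1)]: h2:-1[(0,0,0,1)]-1* h3:-1[(0,0,1,0)]-1
pass> p5 O@[(0,0,0,1)]: h3:-1[(0,0,0,0)]+1*
pass> p6 X@[(0,0,0,0)] terminal -1; root [(3,1,1,1)] d6
for X: play +1, pass -1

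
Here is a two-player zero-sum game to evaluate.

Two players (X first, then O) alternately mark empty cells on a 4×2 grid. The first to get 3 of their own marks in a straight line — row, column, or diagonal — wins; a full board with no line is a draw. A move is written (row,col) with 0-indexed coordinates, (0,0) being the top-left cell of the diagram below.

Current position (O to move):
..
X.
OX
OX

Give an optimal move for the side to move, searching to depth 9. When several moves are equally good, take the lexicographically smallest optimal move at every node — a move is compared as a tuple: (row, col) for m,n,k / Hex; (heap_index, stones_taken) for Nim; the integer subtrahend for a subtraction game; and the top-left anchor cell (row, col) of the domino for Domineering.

ply 1, O at ../X./OX/OX | (0,0)=-1→O./X./OX/OX; (0,1)=-1→.O/X./OX/OX; (1,1)=+0→../XO/OX/OX*
ply 2, X at ../XO/OX/OX | (0,0)=+0→X./XO/OX/OX*; (0,1)=+0→.X/XO/OX/OX
ply 3, O at X./XO/OX/OX | (0,1)=+0→XO/XO/OX/OX*
ply 4: XO/XO/OX/OX is terminal +0 (X); from ../X./OX/OX depth 9

O's best at [../X./OX/OX]: (1,1)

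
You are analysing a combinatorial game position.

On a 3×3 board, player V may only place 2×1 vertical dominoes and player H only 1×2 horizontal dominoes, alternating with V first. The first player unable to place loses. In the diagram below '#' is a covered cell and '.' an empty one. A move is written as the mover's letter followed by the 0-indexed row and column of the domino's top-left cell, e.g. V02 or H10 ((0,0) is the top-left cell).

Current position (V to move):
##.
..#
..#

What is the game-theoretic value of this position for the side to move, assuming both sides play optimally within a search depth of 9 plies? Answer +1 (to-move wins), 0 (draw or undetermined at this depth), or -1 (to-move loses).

value(##./..#/..#, V) = +1

[##./..#/..#] V move#1: V10:+1/##./#.#/#.#*, V11:+1/##./.##/.##
[##./#.#/#.#] end (terminal -1, H#2); searched ##./..#/..# to 9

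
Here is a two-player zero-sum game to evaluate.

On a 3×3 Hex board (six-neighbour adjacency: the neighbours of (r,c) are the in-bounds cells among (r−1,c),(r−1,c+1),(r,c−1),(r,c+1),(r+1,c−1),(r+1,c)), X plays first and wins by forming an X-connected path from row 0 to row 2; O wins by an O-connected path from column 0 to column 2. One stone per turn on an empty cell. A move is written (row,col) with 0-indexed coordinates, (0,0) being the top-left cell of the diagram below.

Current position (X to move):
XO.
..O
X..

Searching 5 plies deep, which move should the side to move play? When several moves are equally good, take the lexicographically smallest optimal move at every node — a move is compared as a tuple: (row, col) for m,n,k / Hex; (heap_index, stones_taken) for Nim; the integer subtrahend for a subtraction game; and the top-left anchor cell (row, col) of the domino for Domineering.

X's best at [XO./..O/X..]: (0,2)

ply 1, X at XO./..O/X.. | (0,2)=+1→XOX/..O/X..*; (1,0)=+1→XO./X.O/X..; (1,1)=+1→XO./.XO/X..; (2,1)=-1→XO./..O/XX.; (2,2)=-1→XO./..O/X.X
ply 2, O at XOX/..O/X.. | (1,0)=-1→XOX/O.O/X..*; (1,1)=-1→XOX/.OO/X..; (2,1)=-1→XOX/..O/XO.; (2,2)=-1→XOX/..O/X.O
ply 3, X at XOX/O.O/X.. | (1,1)=+1→XOX/OXO/X..*; (2,1)=-1→XOX/O.O/XX.; (2,2)=-1→XOX/O.O/X.X
ply 4: XOX/OXO/X.. is terminal -1 (O); from XO./..O/X.. depth 5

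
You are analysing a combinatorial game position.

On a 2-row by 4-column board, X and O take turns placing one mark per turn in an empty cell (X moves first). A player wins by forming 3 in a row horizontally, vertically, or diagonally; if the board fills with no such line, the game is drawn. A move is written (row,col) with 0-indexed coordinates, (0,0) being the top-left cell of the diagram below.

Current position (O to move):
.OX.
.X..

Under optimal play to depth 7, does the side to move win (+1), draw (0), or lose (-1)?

value(.OX./.X.., O) = 0

ply 1, O at .OX./.X.. | (0,0)=-1→OOX./.X..; (0,3)=-1→.OXO/.X..; (1,0)=+0→.OX./OX..*; (1,2)=+0→.OX./.XO.; (1,3)=+0→.OX./.X.O
ply 2, X at .OX./OX.. | (0,0)=+0→XOX./OX..*; (0,3)=+0→.OXX/OX..; (1,2)=+0→.OX./OXX.; (1,3)=+0→.OX./OX.X
ply 3, O at XOX./OX.. | (0,3)=+0→XOXO/OX..*; (1,2)=+0→XOX./OXO.; (1,3)=+0→XOX./OX.O
ply 4, X at XOXO/OX.. | (1,2)=+0→XOXO/OXX.*; (1,3)=+0→XOXO/OX.X
ply 5, O at XOXO/OXX. | (1,3)=+0→XOXO/OXXO*
ply 6: XOXO/OXXO is terminal +0 (X); from .OX./.X.. depth 7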